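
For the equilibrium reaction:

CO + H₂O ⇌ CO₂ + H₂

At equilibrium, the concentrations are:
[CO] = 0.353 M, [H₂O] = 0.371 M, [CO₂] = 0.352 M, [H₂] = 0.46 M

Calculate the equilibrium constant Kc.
K_c = 1.2364

Kc = ([CO₂] × [H₂]) / ([CO] × [H₂O])
   = ((0.352)·(0.46)) / ((0.353)·(0.371))
   = 0.16192 / 0.13096 = 1.2364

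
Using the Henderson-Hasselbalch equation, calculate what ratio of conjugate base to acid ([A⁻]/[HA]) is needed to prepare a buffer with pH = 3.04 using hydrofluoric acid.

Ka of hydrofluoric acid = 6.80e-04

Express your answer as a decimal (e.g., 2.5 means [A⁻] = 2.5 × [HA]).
[A⁻]/[HA] = 0.746

pKa = −log(6.80e-04) = 3.1675. pH = pKa + log([A⁻]/[HA]). 3.04 = 3.1675 + log(ratio). log(ratio) = 3.04 − 3.1675 = -0.1275. ratio = 10^(-0.1275) = 0.746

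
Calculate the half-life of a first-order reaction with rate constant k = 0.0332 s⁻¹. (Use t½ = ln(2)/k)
20.88 s

t½ = ln(2)/k = 0.6931/0.0332 = 20.88 s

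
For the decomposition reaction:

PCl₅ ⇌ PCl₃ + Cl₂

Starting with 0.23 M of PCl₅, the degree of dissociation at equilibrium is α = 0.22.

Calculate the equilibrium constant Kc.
K_c = 0.0143

x = α·[A]₀ = 0.22 × 0.23 = 0.0506 M dissociated.
At eq: [PCl₅] = 0.23 − 0.0506 = 0.1794 M; [PCl₃] = [Cl₂] = x = 0.0506 M.
Kc = [PCl₃][Cl₂]/[PCl₅] = (0.0506)²/0.1794 = 0.01427.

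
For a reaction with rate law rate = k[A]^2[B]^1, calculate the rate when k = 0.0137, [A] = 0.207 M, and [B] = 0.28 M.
0.0001644 M/s

rate = k·[A]^2·[B]^1 = 0.0137·(0.207)^2·(0.28)^1 = 0.0137·0.042849·0.28 = 0.0001644 M/s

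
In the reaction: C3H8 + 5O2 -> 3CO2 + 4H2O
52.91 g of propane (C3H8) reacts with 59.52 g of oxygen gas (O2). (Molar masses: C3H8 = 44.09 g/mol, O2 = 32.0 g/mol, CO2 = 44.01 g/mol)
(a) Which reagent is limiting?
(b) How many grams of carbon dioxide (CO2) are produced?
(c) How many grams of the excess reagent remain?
(a) O2, (b) 49.12 g, (c) 36.51 g

Moles of C3H8 = 52.91 g ÷ 44.09 g/mol = 1.20005 mol
Moles of O2 = 59.52 g ÷ 32.0 g/mol = 1.86 mol
Moles ÷ coefficient: C3H8: 1.20005/1 = 1.2, O2: 1.86/5 = 0.372
(a) O2 has the smaller value, so O2 is the limiting reagent.
(b) Moles of CO2 = 1.86 mol O2 × (3/5) = 1.116 mol; mass = 1.116 mol × 44.01 g/mol = 49.12 g
(c) C3H8 consumed = 1.86 × (1/5) = 0.372 mol; remaining = 1.20005 − 0.372 = 0.828045 mol; mass = 0.828045 mol × 44.09 g/mol = 36.51 g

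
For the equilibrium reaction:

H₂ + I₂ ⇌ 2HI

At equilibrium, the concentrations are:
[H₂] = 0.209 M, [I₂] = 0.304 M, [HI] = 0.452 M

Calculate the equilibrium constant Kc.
K_c = 3.2156

Kc = ([HI]^2) / ([H₂] × [I₂])
   = ((0.452)^2) / ((0.209)·(0.304))
   = 0.2043 / 0.063536 = 3.2156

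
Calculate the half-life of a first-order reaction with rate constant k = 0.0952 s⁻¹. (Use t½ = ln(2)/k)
7.28 s

t½ = ln(2)/k = 0.6931/0.0952 = 7.28 s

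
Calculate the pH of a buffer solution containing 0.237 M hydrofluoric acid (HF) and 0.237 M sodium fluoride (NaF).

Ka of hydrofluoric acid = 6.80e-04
pH = 3.17

pKa = -log(6.80e-04) = 3.17. pH = pKa + log([A⁻]/[HA]) = 3.17 + log(0.237/0.237)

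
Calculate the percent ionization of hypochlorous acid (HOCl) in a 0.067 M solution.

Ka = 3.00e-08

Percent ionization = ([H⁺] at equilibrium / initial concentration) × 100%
Percent ionization = 0.0669%

Let x = [H⁺]. Ka = x²/(C - x) ⇒ x² + (3.00e-08)x - (3.00e-08)(0.067) = 0. x = 4.4818e-05. Percent = (4.4818e-05/0.067) × 100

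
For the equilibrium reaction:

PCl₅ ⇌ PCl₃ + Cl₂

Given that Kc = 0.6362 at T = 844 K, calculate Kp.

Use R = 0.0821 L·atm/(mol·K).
K_p = 44.0838

Δn = (moles gaseous products) − (moles gaseous reactants) = 1
T = 844 K; RT = 0.0821 × 844 = 69.2924
Kp = Kc·(RT)^Δn = 0.6362 × (69.2924)^1 = 0.6362 × 69.2924 = 44.0838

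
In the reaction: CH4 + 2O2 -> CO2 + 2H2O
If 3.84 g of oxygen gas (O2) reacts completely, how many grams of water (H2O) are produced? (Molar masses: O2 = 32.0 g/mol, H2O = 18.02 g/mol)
Moles of O2 = 3.84 g ÷ 32.0 g/mol = 0.12 mol
Mole ratio: 2 mol H2O / 2 mol O2
Moles of H2O = 0.12 × (2/2) = 0.12 mol
Mass of H2O = 0.12 mol × 18.02 g/mol = 2.162 g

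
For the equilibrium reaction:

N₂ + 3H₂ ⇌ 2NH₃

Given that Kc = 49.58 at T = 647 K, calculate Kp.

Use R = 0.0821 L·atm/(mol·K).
K_p = 0.0176

Δn = (moles gaseous products) − (moles gaseous reactants) = -2
T = 647 K; RT = 0.0821 × 647 = 53.1187
Kp = Kc·(RT)^Δn = 49.58 × (53.1187)^-2 = 49.58 × 0.000354409 = 0.0176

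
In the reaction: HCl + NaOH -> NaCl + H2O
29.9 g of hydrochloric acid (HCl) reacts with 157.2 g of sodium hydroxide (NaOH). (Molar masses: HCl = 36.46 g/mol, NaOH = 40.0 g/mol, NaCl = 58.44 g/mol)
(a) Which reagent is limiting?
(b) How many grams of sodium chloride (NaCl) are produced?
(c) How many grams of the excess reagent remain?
(a) HCl, (b) 47.93 g, (c) 124.4 g

Moles of HCl = 29.9 g ÷ 36.46 g/mol = 0.820077 mol
Moles of NaOH = 157.2 g ÷ 40.0 g/mol = 3.93 mol
Moles ÷ coefficient: HCl: 0.820077/1 = 0.8201, NaOH: 3.93/1 = 3.93
(a) HCl has the smaller value, so HCl is the limiting reagent.
(b) Moles of NaCl = 0.820077 mol HCl × (1/1) = 0.820077 mol; mass = 0.820077 mol × 58.44 g/mol = 47.93 g
(c) NaOH consumed = 0.820077 × (1/1) = 0.820077 mol; remaining = 3.93 − 0.820077 = 3.10992 mol; mass = 3.10992 mol × 40.0 g/mol = 124.4 g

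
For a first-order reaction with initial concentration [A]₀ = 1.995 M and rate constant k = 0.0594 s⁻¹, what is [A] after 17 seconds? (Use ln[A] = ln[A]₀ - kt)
0.7268 M

ln[A] = ln[A]₀ - k·t = ln(1.995) - (0.0594)·(17) = 0.6906 - 1.0098 = -0.3192
[A] = e^(-0.3192) = 0.7268 M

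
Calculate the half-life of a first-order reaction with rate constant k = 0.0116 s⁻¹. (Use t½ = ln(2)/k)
59.75 s

t½ = ln(2)/k = 0.6931/0.0116 = 59.75 s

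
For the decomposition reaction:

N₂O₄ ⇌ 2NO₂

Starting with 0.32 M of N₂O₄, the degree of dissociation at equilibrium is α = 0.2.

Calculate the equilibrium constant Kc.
K_c = 0.0640

x = α·[A]₀ = 0.2 × 0.32 = 0.064 M dissociated.
At eq: [N₂O₄] = 0.32 − 0.064 = 0.256 M; [NO₂] = 2x = 0.128 M.
Kc = [NO₂]²/[N₂O₄] = (0.128)²/0.256 = 0.064.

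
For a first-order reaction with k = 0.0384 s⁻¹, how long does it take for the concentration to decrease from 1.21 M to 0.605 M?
18.05 s

From ln[A] = ln[A]₀ - k·t: t = ln([A]₀/[A])/k = ln(1.21/0.605)/0.0384 = ln(2.0000)/0.0384 = 0.6931/0.0384 = 18.05 s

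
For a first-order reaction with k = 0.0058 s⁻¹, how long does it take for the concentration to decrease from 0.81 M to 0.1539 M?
286.33 s

From ln[A] = ln[A]₀ - k·t: t = ln([A]₀/[A])/k = ln(0.81/0.1539)/0.0058 = ln(5.2632)/0.0058 = 1.6607/0.0058 = 286.33 s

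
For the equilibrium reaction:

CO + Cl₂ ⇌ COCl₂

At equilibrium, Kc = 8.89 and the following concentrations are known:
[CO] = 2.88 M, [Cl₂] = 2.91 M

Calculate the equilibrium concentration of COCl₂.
[COCl₂] = 74.5053 M

Kc = ([COCl₂]) / ([CO] × [Cl₂]) = 8.89
[COCl₂]^1 = Kc · (reactant terms)/(other product terms) = 8.89 · 8.3808 / 1 = 74.505
[COCl₂] = 74.5053 M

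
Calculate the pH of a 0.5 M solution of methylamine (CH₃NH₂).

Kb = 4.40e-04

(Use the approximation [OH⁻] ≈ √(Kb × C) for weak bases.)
pH = 12.17

[OH⁻] = √(Kb × C) = √(4.40e-04 × 0.5) = 1.4832e-02. pOH = 1.83, pH = 14 - pOH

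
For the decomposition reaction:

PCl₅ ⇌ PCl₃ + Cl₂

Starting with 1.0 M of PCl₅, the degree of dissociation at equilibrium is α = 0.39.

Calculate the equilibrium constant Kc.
K_c = 0.2493

x = α·[A]₀ = 0.39 × 1.0 = 0.39 M dissociated.
At eq: [PCl₅] = 1.0 − 0.39 = 0.61 M; [PCl₃] = [Cl₂] = x = 0.39 M.
Kc = [PCl₃][Cl₂]/[PCl₅] = (0.39)²/0.61 = 0.2493.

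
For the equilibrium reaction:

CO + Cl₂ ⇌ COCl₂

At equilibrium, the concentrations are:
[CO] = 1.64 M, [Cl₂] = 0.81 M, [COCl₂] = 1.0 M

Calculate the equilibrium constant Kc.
K_c = 0.7528

Kc = ([COCl₂]) / ([CO] × [Cl₂])
   = ((1.0)) / ((1.64)·(0.81))
   = 1 / 1.3284 = 0.7528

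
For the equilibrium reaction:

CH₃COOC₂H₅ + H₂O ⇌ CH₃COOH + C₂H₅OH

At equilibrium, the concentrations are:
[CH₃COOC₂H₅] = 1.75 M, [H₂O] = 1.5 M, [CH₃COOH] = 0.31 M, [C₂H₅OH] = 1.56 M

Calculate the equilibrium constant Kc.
K_c = 0.1842

Kc = ([CH₃COOH] × [C₂H₅OH]) / ([CH₃COOC₂H₅] × [H₂O])
   = ((0.31)·(1.56)) / ((1.75)·(1.5))
   = 0.4836 / 2.625 = 0.1842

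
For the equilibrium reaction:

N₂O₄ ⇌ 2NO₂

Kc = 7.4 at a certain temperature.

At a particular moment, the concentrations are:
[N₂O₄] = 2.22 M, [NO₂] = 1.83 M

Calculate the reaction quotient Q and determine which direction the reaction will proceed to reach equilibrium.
Q = 1.509, Q < K, reaction proceeds forward (toward products)

Q = ([NO₂]^2) / ([N₂O₄])
  = ((1.83)^2) / ((2.22)) = 3.3489/2.22 = 1.509
Since Q = 1.509 < Kc = 7.4, the reaction proceeds forward (toward products) to reach equilibrium.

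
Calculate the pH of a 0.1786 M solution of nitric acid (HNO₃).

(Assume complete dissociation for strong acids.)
pH = 0.75

[H⁺] = 0.1786 M for strong acid. pH = -log[H⁺] = -log(0.1786)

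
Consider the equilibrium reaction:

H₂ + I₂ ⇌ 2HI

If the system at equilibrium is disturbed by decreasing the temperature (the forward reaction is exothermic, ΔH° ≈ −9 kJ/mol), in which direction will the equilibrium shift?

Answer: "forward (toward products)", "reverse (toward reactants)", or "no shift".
forward (toward products)

Apply Le Chatelier's principle: system shifts to counteract the change.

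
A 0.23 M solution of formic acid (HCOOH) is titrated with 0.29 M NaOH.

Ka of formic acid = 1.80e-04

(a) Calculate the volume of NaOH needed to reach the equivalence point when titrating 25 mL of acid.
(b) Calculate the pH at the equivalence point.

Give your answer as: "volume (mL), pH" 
V = 19.8 mL, pH = 8.43

(a) At equivalence: moles acid = moles base.
moles acid = 0.23 × 0.025 = 0.00575 mol; V_NaOH = 0.00575/0.29 = 0.01983 L = 19.8 mL.
(b) At equivalence, all acid → conjugate base A⁻ at [A⁻] = 0.00575/0.04483 = 0.1283 M.
Kb = Kw/Ka = 1.0e-14/1.80e-04 = 5.556e-11; [OH⁻] = √(Kb·[A⁻]) = 2.669e-06; pOH = 5.57; pH = 14 − pOH = 8.43.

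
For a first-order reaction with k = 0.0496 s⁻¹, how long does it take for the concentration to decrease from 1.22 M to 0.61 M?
13.97 s

From ln[A] = ln[A]₀ - k·t: t = ln([A]₀/[A])/k = ln(1.22/0.61)/0.0496 = ln(2.0000)/0.0496 = 0.6931/0.0496 = 13.97 s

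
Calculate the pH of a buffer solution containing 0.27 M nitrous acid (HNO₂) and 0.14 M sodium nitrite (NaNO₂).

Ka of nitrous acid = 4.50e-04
pH = 3.06

pKa = -log(4.50e-04) = 3.35. pH = pKa + log([A⁻]/[HA]) = 3.35 + log(0.14/0.27)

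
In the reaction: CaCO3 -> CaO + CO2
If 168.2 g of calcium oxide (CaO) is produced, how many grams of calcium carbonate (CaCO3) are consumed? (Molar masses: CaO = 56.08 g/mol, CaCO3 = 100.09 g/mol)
Moles of CaO = 168.2 g ÷ 56.08 g/mol = 2.99929 mol
Mole ratio: 1 mol CaCO3 / 1 mol CaO
Moles of CaCO3 = 2.99929 × (1/1) = 2.99929 mol
Mass of CaCO3 = 2.99929 mol × 100.09 g/mol = 300.2 g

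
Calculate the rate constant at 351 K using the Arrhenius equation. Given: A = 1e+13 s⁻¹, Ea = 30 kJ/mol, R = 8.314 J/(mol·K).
3.43e+08 s⁻¹

k = A·exp(-Ea/(R·T)) = 1e+13·exp(-30000/(8.314·351)) = 1e+13·exp(-10.2803) = 1e+13·3.4304e-05 = 3.43e+08 s⁻¹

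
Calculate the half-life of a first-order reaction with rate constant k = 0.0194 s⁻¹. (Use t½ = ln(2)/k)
35.73 s

t½ = ln(2)/k = 0.6931/0.0194 = 35.73 s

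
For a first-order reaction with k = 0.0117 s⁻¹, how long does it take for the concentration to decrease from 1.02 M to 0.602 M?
45.07 s

From ln[A] = ln[A]₀ - k·t: t = ln([A]₀/[A])/k = ln(1.02/0.602)/0.0117 = ln(1.6944)/0.0117 = 0.5273/0.0117 = 45.07 s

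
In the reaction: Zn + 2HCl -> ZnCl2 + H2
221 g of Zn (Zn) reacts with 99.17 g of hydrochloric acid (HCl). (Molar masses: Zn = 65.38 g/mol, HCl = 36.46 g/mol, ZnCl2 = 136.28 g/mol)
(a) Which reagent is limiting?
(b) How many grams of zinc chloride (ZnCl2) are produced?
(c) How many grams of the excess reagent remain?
(a) HCl, (b) 185.3 g, (c) 132.1 g

Moles of Zn = 221 g ÷ 65.38 g/mol = 3.38024 mol
Moles of HCl = 99.17 g ÷ 36.46 g/mol = 2.71997 mol
Moles ÷ coefficient: Zn: 3.38024/1 = 3.38, HCl: 2.71997/2 = 1.36
(a) HCl has the smaller value, so HCl is the limiting reagent.
(b) Moles of ZnCl2 = 2.71997 mol HCl × (1/2) = 1.35998 mol; mass = 1.35998 mol × 136.28 g/mol = 185.3 g
(c) Zn consumed = 2.71997 × (1/2) = 1.35998 mol; remaining = 3.38024 − 1.35998 = 2.02026 mol; mass = 2.02026 mol × 65.38 g/mol = 132.1 g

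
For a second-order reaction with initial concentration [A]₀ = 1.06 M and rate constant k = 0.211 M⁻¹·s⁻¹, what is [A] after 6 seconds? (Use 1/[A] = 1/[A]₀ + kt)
0.4526 M

1/[A] = 1/[A]₀ + k·t = 1/1.06 + (0.211)·(6) = 0.9434 + 1.2660 = 2.2094
[A] = 1/2.2094 = 0.4526 M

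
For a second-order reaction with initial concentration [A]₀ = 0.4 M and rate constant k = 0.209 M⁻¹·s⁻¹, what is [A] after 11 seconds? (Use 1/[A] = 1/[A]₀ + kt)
0.2084 M

1/[A] = 1/[A]₀ + k·t = 1/0.4 + (0.209)·(11) = 2.5000 + 2.2990 = 4.7990
[A] = 1/4.7990 = 0.2084 M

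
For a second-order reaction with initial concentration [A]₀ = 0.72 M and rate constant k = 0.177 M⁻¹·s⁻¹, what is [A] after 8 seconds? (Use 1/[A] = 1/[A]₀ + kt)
0.3565 M

1/[A] = 1/[A]₀ + k·t = 1/0.72 + (0.177)·(8) = 1.3889 + 1.4160 = 2.8049
[A] = 1/2.8049 = 0.3565 M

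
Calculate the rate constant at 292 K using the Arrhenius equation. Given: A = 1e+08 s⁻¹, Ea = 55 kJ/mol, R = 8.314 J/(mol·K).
1.45e-02 s⁻¹

k = A·exp(-Ea/(R·T)) = 1e+08·exp(-55000/(8.314·292)) = 1e+08·exp(-22.6553) = 1e+08·1.4485e-10 = 1.45e-02 s⁻¹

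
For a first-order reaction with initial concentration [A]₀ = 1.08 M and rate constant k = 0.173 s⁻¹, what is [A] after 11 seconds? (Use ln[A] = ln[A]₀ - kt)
0.1611 M

ln[A] = ln[A]₀ - k·t = ln(1.08) - (0.173)·(11) = 0.0770 - 1.9030 = -1.8260
[A] = e^(-1.8260) = 0.1611 M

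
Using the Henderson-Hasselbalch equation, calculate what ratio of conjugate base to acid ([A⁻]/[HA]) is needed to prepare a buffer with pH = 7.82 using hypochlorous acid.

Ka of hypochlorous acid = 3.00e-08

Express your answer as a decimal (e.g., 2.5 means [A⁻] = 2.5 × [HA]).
[A⁻]/[HA] = 1.982

pKa = −log(3.00e-08) = 7.5229. pH = pKa + log([A⁻]/[HA]). 7.82 = 7.5229 + log(ratio). log(ratio) = 7.82 − 7.5229 = 0.2971. ratio = 10^(0.2971) = 1.982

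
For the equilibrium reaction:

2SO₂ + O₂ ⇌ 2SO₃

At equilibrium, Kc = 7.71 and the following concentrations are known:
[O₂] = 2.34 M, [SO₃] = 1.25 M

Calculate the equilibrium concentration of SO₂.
[SO₂] = 0.2943 M

Kc = ([SO₃]^2) / ([SO₂]^2 × [O₂]) = 7.71
[SO₂]^2 = (product terms)/(Kc · other reactant terms) = 1.5625 / (7.71 · 2.34) = 0.086606
[SO₂] = (0.086606)^(1/2) = 0.2943 M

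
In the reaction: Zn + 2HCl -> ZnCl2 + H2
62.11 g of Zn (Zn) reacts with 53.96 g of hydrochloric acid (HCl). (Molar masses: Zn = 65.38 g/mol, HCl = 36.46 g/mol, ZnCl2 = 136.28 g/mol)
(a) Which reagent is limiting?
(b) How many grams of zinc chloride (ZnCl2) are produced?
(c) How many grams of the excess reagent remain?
(a) HCl, (b) 100.8 g, (c) 13.73 g

Moles of Zn = 62.11 g ÷ 65.38 g/mol = 0.949985 mol
Moles of HCl = 53.96 g ÷ 36.46 g/mol = 1.47998 mol
Moles ÷ coefficient: Zn: 0.949985/1 = 0.95, HCl: 1.47998/2 = 0.74
(a) HCl has the smaller value, so HCl is the limiting reagent.
(b) Moles of ZnCl2 = 1.47998 mol HCl × (1/2) = 0.739989 mol; mass = 0.739989 mol × 136.28 g/mol = 100.8 g
(c) Zn consumed = 1.47998 × (1/2) = 0.739989 mol; remaining = 0.949985 − 0.739989 = 0.209996 mol; mass = 0.209996 mol × 65.38 g/mol = 13.73 g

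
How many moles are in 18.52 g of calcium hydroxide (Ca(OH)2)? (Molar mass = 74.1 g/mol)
Moles = 18.52 g ÷ 74.1 g/mol = 0.2499 mol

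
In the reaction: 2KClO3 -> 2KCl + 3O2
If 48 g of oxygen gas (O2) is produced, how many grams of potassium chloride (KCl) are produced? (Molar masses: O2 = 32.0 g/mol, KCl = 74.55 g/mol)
Moles of O2 = 48 g ÷ 32.0 g/mol = 1.5 mol
Mole ratio: 2 mol KCl / 3 mol O2
Moles of KCl = 1.5 × (2/3) = 1 mol
Mass of KCl = 1 mol × 74.55 g/mol = 74.55 g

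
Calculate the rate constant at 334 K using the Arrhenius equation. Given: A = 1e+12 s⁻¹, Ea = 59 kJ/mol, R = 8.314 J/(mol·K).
5.92e+02 s⁻¹

k = A·exp(-Ea/(R·T)) = 1e+12·exp(-59000/(8.314·334)) = 1e+12·exp(-21.2469) = 1e+12·5.9237e-10 = 5.92e+02 s⁻¹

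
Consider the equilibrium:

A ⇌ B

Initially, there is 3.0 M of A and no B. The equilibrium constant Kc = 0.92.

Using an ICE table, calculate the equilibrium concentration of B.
[B] = 1.438 M

ICE: [A] = 3.0 − x, [B] = x.
Kc = x/(3.0 − x) = 0.92 ⇒ x = 0.92·3.0/(1 + 0.92) = 2.76/1.92 = 1.438.
[B] = x = 1.438 M.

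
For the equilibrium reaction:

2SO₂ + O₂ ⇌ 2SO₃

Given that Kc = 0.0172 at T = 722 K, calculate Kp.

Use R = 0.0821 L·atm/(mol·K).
K_p = 2.90e-04

Δn = (moles gaseous products) − (moles gaseous reactants) = -1
T = 722 K; RT = 0.0821 × 722 = 59.2762
Kp = Kc·(RT)^Δn = 0.0172 × (59.2762)^-1 = 0.0172 × 0.0168702 = 2.90e-04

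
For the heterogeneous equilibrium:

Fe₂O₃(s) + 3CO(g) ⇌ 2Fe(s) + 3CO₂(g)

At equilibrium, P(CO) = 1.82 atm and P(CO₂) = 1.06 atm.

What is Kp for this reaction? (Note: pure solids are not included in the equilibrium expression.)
K_p = 0.198

Solids (Fe₂O₃, Fe) are excluded.
Kp = P(CO₂)³/P(CO)³ = (1.06)³/(1.82)³ = 1.191/6.029 = 0.198.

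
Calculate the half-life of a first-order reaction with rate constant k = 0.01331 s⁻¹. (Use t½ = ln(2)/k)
52.08 s

t½ = ln(2)/k = 0.6931/0.01331 = 52.08 s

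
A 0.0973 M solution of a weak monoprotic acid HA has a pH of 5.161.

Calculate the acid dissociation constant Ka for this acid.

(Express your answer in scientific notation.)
K_a = 4.90e-10

[H⁺] = 10^(−pH) = 10^(−5.161) = 6.902e-06 M. For HA ⇌ H⁺ + A⁻, Ka = x²/(C − x) = (6.902e-06)²/(0.0973 − 6.902e-06) = 4.90e-10.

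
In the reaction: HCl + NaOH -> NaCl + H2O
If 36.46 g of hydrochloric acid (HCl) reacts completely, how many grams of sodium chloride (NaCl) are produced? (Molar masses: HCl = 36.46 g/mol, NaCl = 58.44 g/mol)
Moles of HCl = 36.46 g ÷ 36.46 g/mol = 1 mol
Mole ratio: 1 mol NaCl / 1 mol HCl
Moles of NaCl = 1 × (1/1) = 1 mol
Mass of NaCl = 1 mol × 58.44 g/mol = 58.44 g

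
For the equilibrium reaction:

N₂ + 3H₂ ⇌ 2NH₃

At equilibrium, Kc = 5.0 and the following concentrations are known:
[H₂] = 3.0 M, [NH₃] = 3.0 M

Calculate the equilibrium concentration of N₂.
[N₂] = 0.0667 M

Kc = ([NH₃]^2) / ([N₂] × [H₂]^3) = 5.0
[N₂]^1 = (product terms)/(Kc · other reactant terms) = 9 / (5.0 · 27) = 0.066667
[N₂] = 0.0667 M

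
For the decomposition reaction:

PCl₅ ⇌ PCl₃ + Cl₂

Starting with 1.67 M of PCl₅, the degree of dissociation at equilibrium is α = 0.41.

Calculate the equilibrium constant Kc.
K_c = 0.4758

x = α·[A]₀ = 0.41 × 1.67 = 0.6847 M dissociated.
At eq: [PCl₅] = 1.67 − 0.6847 = 0.9853 M; [PCl₃] = [Cl₂] = x = 0.6847 M.
Kc = [PCl₃][Cl₂]/[PCl₅] = (0.6847)²/0.9853 = 0.4758.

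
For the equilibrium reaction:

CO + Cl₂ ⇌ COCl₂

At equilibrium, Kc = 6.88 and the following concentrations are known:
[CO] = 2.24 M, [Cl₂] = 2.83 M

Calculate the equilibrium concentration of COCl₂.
[COCl₂] = 43.6137 M

Kc = ([COCl₂]) / ([CO] × [Cl₂]) = 6.88
[COCl₂]^1 = Kc · (reactant terms)/(other product terms) = 6.88 · 6.3392 / 1 = 43.614
[COCl₂] = 43.6137 M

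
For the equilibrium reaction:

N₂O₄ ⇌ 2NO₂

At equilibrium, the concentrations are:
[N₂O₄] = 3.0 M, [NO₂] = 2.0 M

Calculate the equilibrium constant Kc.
K_c = 1.3333

Kc = ([NO₂]^2) / ([N₂O₄])
   = ((2.0)^2) / ((3.0))
   = 4 / 3 = 1.3333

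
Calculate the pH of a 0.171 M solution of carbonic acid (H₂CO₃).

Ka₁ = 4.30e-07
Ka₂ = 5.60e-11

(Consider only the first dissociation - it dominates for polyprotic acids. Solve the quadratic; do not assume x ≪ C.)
pH = 3.57

x² + Ka₁·x − Ka₁·C = 0 with Ka₁ = 4.30e-07, C = 0.171.
x = (−Ka₁ + √(Ka₁² + 4·Ka₁·C))/2 = 2.7095e-04 M, so pH = 3.57.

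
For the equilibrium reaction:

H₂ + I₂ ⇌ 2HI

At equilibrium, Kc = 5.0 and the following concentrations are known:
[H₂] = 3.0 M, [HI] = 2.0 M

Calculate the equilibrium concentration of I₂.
[I₂] = 0.2667 M

Kc = ([HI]^2) / ([H₂] × [I₂]) = 5.0
[I₂]^1 = (product terms)/(Kc · other reactant terms) = 4 / (5.0 · 3) = 0.26667
[I₂] = 0.2667 M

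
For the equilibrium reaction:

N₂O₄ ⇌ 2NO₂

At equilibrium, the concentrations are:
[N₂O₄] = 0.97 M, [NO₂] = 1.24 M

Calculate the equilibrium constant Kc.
K_c = 1.5852

Kc = ([NO₂]^2) / ([N₂O₄])
   = ((1.24)^2) / ((0.97))
   = 1.5376 / 0.97 = 1.5852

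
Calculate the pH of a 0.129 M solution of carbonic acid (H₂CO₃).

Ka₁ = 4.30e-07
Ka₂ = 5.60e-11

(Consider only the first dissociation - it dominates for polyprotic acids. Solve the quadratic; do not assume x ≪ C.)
pH = 3.63

x² + Ka₁·x − Ka₁·C = 0 with Ka₁ = 4.30e-07, C = 0.129.
x = (−Ka₁ + √(Ka₁² + 4·Ka₁·C))/2 = 2.3531e-04 M, so pH = 3.63.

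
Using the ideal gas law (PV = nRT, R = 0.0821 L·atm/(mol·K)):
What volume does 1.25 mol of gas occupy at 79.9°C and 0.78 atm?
T = 79.9°C + 273.15 = 353.05 K
V = nRT/P = (1.25 × 0.0821 × 353.05) / 0.78
V = 46.45 L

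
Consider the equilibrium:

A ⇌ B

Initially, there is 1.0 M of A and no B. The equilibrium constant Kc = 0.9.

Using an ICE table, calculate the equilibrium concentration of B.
[B] = 0.474 M

ICE: [A] = 1.0 − x, [B] = x.
Kc = x/(1.0 − x) = 0.9 ⇒ x = 0.9·1.0/(1 + 0.9) = 0.9/1.9 = 0.4737.
[B] = x = 0.474 M.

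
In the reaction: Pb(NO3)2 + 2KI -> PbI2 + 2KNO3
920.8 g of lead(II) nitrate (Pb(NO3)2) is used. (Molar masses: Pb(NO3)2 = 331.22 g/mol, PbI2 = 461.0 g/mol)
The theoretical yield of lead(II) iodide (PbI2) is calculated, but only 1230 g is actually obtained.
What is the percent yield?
Moles of Pb(NO3)2 = 920.8 g ÷ 331.22 g/mol = 2.78003 mol
Mole ratio: 1 mol PbI2 / 1 mol Pb(NO3)2
Moles of PbI2 = 2.78003 × (1/1) = 2.78003 mol
Theoretical yield = 2.78003 mol × 461.0 g/mol = 1281.6 g
Actual yield = 1230 g
Percent yield = (1230 / 1281.6) × 100% = 96.0%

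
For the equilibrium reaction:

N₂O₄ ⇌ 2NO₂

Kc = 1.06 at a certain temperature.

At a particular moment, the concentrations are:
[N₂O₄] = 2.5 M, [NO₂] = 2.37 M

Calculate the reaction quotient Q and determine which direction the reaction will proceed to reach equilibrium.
Q = 2.247, Q > K, reaction proceeds reverse (toward reactants)

Q = ([NO₂]^2) / ([N₂O₄])
  = ((2.37)^2) / ((2.5)) = 5.6169/2.5 = 2.247
Since Q = 2.247 > Kc = 1.06, the reaction proceeds reverse (toward reactants) to reach equilibrium.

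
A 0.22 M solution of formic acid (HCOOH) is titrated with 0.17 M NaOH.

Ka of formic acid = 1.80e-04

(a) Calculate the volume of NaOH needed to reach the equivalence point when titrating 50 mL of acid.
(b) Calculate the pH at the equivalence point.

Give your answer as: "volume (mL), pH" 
V = 64.7 mL, pH = 8.36

(a) At equivalence: moles acid = moles base.
moles acid = 0.22 × 0.05 = 0.011 mol; V_NaOH = 0.011/0.17 = 0.06471 L = 64.7 mL.
(b) At equivalence, all acid → conjugate base A⁻ at [A⁻] = 0.011/0.1147 = 0.0959 M.
Kb = Kw/Ka = 1.0e-14/1.80e-04 = 5.556e-11; [OH⁻] = √(Kb·[A⁻]) = 2.308e-06; pOH = 5.64; pH = 14 − pOH = 8.36.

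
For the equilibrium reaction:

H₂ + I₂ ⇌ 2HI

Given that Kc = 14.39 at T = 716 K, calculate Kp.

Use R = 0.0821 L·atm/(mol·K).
K_p = 14.3900

Δn = (moles gaseous products) − (moles gaseous reactants) = 0
T = 716 K; RT = 0.0821 × 716 = 58.7836
Kp = Kc·(RT)^Δn = 14.39 × (58.7836)^0 = 14.39 × 1 = 14.3900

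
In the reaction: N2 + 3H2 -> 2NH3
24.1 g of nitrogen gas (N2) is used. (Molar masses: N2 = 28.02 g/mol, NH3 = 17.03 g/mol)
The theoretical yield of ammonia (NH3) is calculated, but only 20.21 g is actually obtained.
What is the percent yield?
Moles of N2 = 24.1 g ÷ 28.02 g/mol = 0.8601 mol
Mole ratio: 2 mol NH3 / 1 mol N2
Moles of NH3 = 0.8601 × (2/1) = 1.7202 mol
Theoretical yield = 1.7202 mol × 17.03 g/mol = 29.295 g
Actual yield = 20.21 g
Percent yield = (20.21 / 29.295) × 100% = 69.0%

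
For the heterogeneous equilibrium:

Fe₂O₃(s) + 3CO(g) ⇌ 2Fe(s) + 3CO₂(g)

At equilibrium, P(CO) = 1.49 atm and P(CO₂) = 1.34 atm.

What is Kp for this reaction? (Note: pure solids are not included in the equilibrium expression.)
K_p = 0.727

Solids (Fe₂O₃, Fe) are excluded.
Kp = P(CO₂)³/P(CO)³ = (1.34)³/(1.49)³ = 2.406/3.308 = 0.727.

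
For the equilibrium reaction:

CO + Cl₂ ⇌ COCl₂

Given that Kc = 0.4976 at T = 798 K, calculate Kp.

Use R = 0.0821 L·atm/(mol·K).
K_p = 0.0076

Δn = (moles gaseous products) − (moles gaseous reactants) = -1
T = 798 K; RT = 0.0821 × 798 = 65.5158
Kp = Kc·(RT)^Δn = 0.4976 × (65.5158)^-1 = 0.4976 × 0.0152635 = 0.0076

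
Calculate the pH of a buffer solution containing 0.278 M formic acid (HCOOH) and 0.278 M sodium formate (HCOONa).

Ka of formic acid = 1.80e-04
pH = 3.74

pKa = -log(1.80e-04) = 3.74. pH = pKa + log([A⁻]/[HA]) = 3.74 + log(0.278/0.278)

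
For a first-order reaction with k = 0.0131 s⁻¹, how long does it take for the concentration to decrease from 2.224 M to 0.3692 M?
137.08 s

From ln[A] = ln[A]₀ - k·t: t = ln([A]₀/[A])/k = ln(2.224/0.3692)/0.0131 = ln(6.0238)/0.0131 = 1.7957/0.0131 = 137.08 s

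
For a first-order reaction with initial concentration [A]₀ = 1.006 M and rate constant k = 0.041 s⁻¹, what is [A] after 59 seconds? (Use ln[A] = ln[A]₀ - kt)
0.0895 M

ln[A] = ln[A]₀ - k·t = ln(1.006) - (0.041)·(59) = 0.0060 - 2.4190 = -2.4130
[A] = e^(-2.4130) = 0.0895 M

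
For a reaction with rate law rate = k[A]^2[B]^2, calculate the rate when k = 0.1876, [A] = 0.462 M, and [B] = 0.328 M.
0.004308 M/s

rate = k·[A]^2·[B]^2 = 0.1876·(0.462)^2·(0.328)^2 = 0.1876·0.213444·0.107584 = 0.004308 M/s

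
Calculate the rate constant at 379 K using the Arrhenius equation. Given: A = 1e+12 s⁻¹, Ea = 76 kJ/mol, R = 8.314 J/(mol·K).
3.35e+01 s⁻¹

k = A·exp(-Ea/(R·T)) = 1e+12·exp(-76000/(8.314·379)) = 1e+12·exp(-24.1193) = 1e+12·3.3507e-11 = 3.35e+01 s⁻¹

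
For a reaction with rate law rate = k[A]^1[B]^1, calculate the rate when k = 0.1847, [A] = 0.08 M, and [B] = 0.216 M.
0.003192 M/s

rate = k·[A]^1·[B]^1 = 0.1847·(0.08)^1·(0.216)^1 = 0.1847·0.08·0.216 = 0.003192 M/s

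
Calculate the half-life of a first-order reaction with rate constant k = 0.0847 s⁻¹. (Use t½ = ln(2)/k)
8.18 s

t½ = ln(2)/k = 0.6931/0.0847 = 8.18 s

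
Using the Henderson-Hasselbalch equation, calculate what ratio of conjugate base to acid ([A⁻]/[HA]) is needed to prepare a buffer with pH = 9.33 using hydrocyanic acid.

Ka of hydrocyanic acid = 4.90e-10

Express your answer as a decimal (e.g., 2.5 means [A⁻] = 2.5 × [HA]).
[A⁻]/[HA] = 1.048

pKa = −log(4.90e-10) = 9.3098. pH = pKa + log([A⁻]/[HA]). 9.33 = 9.3098 + log(ratio). log(ratio) = 9.33 − 9.3098 = 0.0202. ratio = 10^(0.0202) = 1.048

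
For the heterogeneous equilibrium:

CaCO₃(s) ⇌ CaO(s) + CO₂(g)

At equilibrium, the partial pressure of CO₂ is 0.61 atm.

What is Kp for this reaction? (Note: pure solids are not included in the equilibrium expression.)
K_p = 0.61

Solids (CaCO₃, CaO) have activity 1 and are excluded.
Kp = P(CO₂) = 0.61.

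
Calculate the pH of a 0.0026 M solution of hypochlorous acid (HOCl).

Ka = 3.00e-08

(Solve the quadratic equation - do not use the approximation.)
pH = 5.05

x² + Ka×x - Ka×C = 0. Using quadratic formula: [H⁺] = 8.8168e-06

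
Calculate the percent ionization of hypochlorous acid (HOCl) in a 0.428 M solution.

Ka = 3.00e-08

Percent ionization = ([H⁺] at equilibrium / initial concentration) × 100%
Percent ionization = 0.0265%

Let x = [H⁺]. Ka = x²/(C - x) ⇒ x² + (3.00e-08)x - (3.00e-08)(0.428) = 0. x = 1.1330e-04. Percent = (1.1330e-04/0.428) × 100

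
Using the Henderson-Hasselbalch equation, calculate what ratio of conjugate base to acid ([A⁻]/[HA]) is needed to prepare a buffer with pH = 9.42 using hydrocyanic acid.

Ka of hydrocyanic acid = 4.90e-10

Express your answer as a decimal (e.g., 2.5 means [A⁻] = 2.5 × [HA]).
[A⁻]/[HA] = 1.289

pKa = −log(4.90e-10) = 9.3098. pH = pKa + log([A⁻]/[HA]). 9.42 = 9.3098 + log(ratio). log(ratio) = 9.42 − 9.3098 = 0.1102. ratio = 10^(0.1102) = 1.289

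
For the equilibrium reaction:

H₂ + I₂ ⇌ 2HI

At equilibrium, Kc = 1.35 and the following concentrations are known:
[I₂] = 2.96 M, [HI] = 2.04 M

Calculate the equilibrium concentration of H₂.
[H₂] = 1.0414 M

Kc = ([HI]^2) / ([H₂] × [I₂]) = 1.35
[H₂]^1 = (product terms)/(Kc · other reactant terms) = 4.1616 / (1.35 · 2.96) = 1.0414
[H₂] = 1.0414 M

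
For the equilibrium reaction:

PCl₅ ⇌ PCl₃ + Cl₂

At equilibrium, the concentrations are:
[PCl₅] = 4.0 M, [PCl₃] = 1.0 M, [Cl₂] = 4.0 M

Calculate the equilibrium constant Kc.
K_c = 1.0000

Kc = ([PCl₃] × [Cl₂]) / ([PCl₅])
   = ((1.0)·(4.0)) / ((4.0))
   = 4 / 4 = 1.0000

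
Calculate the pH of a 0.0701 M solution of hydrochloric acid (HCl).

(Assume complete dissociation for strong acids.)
pH = 1.15

[H⁺] = 0.0701 M for strong acid. pH = -log[H⁺] = -log(0.0701)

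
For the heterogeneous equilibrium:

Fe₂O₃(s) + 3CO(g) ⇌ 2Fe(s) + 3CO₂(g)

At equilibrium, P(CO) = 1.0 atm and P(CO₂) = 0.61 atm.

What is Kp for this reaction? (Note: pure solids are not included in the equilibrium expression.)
K_p = 0.227

Solids (Fe₂O₃, Fe) are excluded.
Kp = P(CO₂)³/P(CO)³ = (0.61)³/(1.0)³ = 0.227/1 = 0.227.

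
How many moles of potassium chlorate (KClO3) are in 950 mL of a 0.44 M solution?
Moles = Molarity × Volume (L)
Moles = 0.44 M × 0.95 L = 0.418 mol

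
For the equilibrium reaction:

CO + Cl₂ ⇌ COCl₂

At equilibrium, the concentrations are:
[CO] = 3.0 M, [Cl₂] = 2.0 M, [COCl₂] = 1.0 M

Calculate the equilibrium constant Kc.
K_c = 0.1667

Kc = ([COCl₂]) / ([CO] × [Cl₂])
   = ((1.0)) / ((3.0)·(2.0))
   = 1 / 6 = 0.1667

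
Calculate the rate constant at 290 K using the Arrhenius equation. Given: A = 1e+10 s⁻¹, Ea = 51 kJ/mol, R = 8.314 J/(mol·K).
6.51e+00 s⁻¹

k = A·exp(-Ea/(R·T)) = 1e+10·exp(-51000/(8.314·290)) = 1e+10·exp(-21.1525) = 1e+10·6.5099e-10 = 6.51e+00 s⁻¹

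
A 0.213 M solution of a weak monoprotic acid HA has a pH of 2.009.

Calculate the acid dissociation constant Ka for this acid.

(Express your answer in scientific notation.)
K_a = 4.72e-04

[H⁺] = 10^(−pH) = 10^(−2.009) = 9.795e-03 M. For HA ⇌ H⁺ + A⁻, Ka = x²/(C − x) = (9.795e-03)²/(0.213 − 9.795e-03) = 4.72e-04.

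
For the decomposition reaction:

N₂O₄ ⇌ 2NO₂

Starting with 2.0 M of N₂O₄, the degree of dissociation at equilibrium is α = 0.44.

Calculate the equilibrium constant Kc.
K_c = 2.7657

x = α·[A]₀ = 0.44 × 2.0 = 0.88 M dissociated.
At eq: [N₂O₄] = 2.0 − 0.88 = 1.12 M; [NO₂] = 2x = 1.76 M.
Kc = [NO₂]²/[N₂O₄] = (1.76)²/1.12 = 2.766.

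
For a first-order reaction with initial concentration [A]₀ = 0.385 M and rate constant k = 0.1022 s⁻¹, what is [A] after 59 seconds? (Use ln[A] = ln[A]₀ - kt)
0.0009 M

ln[A] = ln[A]₀ - k·t = ln(0.385) - (0.1022)·(59) = -0.9545 - 6.0298 = -6.9843
[A] = e^(-6.9843) = 0.0009 M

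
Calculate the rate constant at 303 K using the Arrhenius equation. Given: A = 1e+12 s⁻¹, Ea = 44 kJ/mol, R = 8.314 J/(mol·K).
2.60e+04 s⁻¹

k = A·exp(-Ea/(R·T)) = 1e+12·exp(-44000/(8.314·303)) = 1e+12·exp(-17.4663) = 1e+12·2.5972e-08 = 2.60e+04 s⁻¹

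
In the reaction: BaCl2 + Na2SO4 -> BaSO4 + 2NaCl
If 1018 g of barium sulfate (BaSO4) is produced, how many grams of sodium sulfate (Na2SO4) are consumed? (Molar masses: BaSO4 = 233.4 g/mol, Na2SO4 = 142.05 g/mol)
Moles of BaSO4 = 1018 g ÷ 233.4 g/mol = 4.36161 mol
Mole ratio: 1 mol Na2SO4 / 1 mol BaSO4
Moles of Na2SO4 = 4.36161 × (1/1) = 4.36161 mol
Mass of Na2SO4 = 4.36161 mol × 142.05 g/mol = 619.6 g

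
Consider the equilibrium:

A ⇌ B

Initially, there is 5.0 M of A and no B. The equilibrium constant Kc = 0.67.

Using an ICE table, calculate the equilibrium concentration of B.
[B] = 2.006 M

ICE: [A] = 5.0 − x, [B] = x.
Kc = x/(5.0 − x) = 0.67 ⇒ x = 0.67·5.0/(1 + 0.67) = 3.35/1.67 = 2.006.
[B] = x = 2.006 M.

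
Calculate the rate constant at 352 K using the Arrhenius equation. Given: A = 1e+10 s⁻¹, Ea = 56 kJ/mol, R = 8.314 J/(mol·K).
4.89e+01 s⁻¹

k = A·exp(-Ea/(R·T)) = 1e+10·exp(-56000/(8.314·352)) = 1e+10·exp(-19.1353) = 1e+10·4.8938e-09 = 4.89e+01 s⁻¹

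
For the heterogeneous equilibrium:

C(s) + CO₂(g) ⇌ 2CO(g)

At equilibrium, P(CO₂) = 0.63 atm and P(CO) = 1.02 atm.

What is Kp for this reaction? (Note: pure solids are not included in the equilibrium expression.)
K_p = 1.651

Solid C is excluded.
Kp = P(CO)²/P(CO₂) = (1.02)²/0.63 = 1.04/0.63 = 1.651.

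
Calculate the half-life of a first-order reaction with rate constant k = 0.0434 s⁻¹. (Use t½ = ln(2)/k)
15.97 s

t½ = ln(2)/k = 0.6931/0.0434 = 15.97 s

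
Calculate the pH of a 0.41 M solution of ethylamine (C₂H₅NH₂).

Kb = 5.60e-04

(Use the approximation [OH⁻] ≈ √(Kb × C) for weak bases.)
pH = 12.18

[OH⁻] = √(Kb × C) = √(5.60e-04 × 0.41) = 1.5153e-02. pOH = 1.82, pH = 14 - pOH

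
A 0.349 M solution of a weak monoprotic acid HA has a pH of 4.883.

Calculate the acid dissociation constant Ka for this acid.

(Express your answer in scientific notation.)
K_a = 4.91e-10

[H⁺] = 10^(−pH) = 10^(−4.883) = 1.309e-05 M. For HA ⇌ H⁺ + A⁻, Ka = x²/(C − x) = (1.309e-05)²/(0.349 − 1.309e-05) = 4.91e-10.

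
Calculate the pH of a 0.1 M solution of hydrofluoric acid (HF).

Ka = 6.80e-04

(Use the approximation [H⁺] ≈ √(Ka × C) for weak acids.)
pH = 2.08

[H⁺] = √(Ka × C) = √(6.80e-04 × 0.1) = 8.2462e-03. pH = -log(8.2462e-03)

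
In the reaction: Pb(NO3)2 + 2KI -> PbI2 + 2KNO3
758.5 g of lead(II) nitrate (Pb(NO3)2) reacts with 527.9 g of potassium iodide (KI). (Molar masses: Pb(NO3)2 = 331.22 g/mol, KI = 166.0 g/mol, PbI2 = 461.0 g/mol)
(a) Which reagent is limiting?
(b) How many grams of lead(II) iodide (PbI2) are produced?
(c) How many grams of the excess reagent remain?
(a) KI, (b) 733 g, (c) 231.8 g

Moles of Pb(NO3)2 = 758.5 g ÷ 331.22 g/mol = 2.29002 mol
Moles of KI = 527.9 g ÷ 166.0 g/mol = 3.18012 mol
Moles ÷ coefficient: Pb(NO3)2: 2.29002/1 = 2.29, KI: 3.18012/2 = 1.59
(a) KI has the smaller value, so KI is the limiting reagent.
(b) Moles of PbI2 = 3.18012 mol KI × (1/2) = 1.59006 mol; mass = 1.59006 mol × 461.0 g/mol = 733 g
(c) Pb(NO3)2 consumed = 3.18012 × (1/2) = 1.59006 mol; remaining = 2.29002 − 1.59006 = 0.699958 mol; mass = 0.699958 mol × 331.22 g/mol = 231.8 g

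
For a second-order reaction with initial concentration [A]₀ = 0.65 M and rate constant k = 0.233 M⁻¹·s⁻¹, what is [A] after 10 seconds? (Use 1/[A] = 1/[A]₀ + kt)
0.2585 M

1/[A] = 1/[A]₀ + k·t = 1/0.65 + (0.233)·(10) = 1.5385 + 2.3300 = 3.8685
[A] = 1/3.8685 = 0.2585 M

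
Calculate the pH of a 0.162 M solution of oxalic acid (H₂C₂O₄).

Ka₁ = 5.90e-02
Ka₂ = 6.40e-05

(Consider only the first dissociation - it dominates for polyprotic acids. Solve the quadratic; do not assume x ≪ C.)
pH = 1.14

x² + Ka₁·x − Ka₁·C = 0 with Ka₁ = 5.90e-02, C = 0.162.
x = (−Ka₁ + √(Ka₁² + 4·Ka₁·C))/2 = 7.2619e-02 M, so pH = 1.14.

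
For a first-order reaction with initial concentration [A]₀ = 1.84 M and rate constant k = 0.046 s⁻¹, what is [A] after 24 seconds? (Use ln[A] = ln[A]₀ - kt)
0.6100 M

ln[A] = ln[A]₀ - k·t = ln(1.84) - (0.046)·(24) = 0.6098 - 1.1040 = -0.4942
[A] = e^(-0.4942) = 0.6100 M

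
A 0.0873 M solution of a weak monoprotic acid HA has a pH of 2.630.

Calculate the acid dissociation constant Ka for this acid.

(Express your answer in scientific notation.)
K_a = 6.47e-05

[H⁺] = 10^(−pH) = 10^(−2.630) = 2.344e-03 M. For HA ⇌ H⁺ + A⁻, Ka = x²/(C − x) = (2.344e-03)²/(0.0873 − 2.344e-03) = 6.47e-05.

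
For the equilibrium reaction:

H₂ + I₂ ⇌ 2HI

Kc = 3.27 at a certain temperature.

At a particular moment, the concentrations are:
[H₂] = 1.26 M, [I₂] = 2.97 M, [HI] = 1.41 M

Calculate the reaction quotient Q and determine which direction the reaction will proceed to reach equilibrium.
Q = 0.531, Q < K, reaction proceeds forward (toward products)

Q = ([HI]^2) / ([H₂] × [I₂])
  = ((1.41)^2) / ((1.26)·(2.97)) = 1.9881/3.7422 = 0.5313
Since Q = 0.5313 < Kc = 3.27, the reaction proceeds forward (toward products) to reach equilibrium.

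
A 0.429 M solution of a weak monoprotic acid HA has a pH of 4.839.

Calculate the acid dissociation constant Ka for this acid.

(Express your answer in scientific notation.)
K_a = 4.89e-10

[H⁺] = 10^(−pH) = 10^(−4.839) = 1.449e-05 M. For HA ⇌ H⁺ + A⁻, Ka = x²/(C − x) = (1.449e-05)²/(0.429 − 1.449e-05) = 4.89e-10.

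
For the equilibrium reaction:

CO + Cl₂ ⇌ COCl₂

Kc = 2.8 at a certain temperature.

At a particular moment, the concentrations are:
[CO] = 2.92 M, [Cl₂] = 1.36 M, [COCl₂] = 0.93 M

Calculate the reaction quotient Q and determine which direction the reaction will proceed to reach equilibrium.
Q = 0.234, Q < K, reaction proceeds forward (toward products)

Q = ([COCl₂]) / ([CO] × [Cl₂])
  = ((0.93)) / ((2.92)·(1.36)) = 0.93/3.9712 = 0.2342
Since Q = 0.2342 < Kc = 2.8, the reaction proceeds forward (toward products) to reach equilibrium.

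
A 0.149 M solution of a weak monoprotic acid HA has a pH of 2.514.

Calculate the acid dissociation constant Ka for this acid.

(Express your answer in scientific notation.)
K_a = 6.42e-05

[H⁺] = 10^(−pH) = 10^(−2.514) = 3.062e-03 M. For HA ⇌ H⁺ + A⁻, Ka = x²/(C − x) = (3.062e-03)²/(0.149 − 3.062e-03) = 6.42e-05.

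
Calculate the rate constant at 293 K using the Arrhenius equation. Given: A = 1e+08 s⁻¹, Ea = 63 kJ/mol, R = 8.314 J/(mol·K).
5.86e-04 s⁻¹

k = A·exp(-Ea/(R·T)) = 1e+08·exp(-63000/(8.314·293)) = 1e+08·exp(-25.8620) = 1e+08·5.8648e-12 = 5.86e-04 s⁻¹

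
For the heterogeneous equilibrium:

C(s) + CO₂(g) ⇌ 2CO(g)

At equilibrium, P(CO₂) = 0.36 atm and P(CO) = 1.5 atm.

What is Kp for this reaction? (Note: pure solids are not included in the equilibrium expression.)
K_p = 6.250

Solid C is excluded.
Kp = P(CO)²/P(CO₂) = (1.5)²/0.36 = 2.25/0.36 = 6.250.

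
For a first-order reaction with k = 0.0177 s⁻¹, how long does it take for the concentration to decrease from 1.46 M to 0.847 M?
30.76 s

From ln[A] = ln[A]₀ - k·t: t = ln([A]₀/[A])/k = ln(1.46/0.847)/0.0177 = ln(1.7237)/0.0177 = 0.5445/0.0177 = 30.76 s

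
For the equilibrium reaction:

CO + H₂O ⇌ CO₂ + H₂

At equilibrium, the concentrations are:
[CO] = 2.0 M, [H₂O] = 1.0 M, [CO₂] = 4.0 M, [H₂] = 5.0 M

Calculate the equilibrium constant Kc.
K_c = 10.0000

Kc = ([CO₂] × [H₂]) / ([CO] × [H₂O])
   = ((4.0)·(5.0)) / ((2.0)·(1.0))
   = 20 / 2 = 10.0000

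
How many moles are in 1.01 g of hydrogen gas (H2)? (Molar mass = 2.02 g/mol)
Moles = 1.01 g ÷ 2.02 g/mol = 0.5 mol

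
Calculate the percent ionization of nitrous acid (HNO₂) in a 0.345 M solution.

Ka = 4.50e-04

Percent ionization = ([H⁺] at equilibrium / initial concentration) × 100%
Percent ionization = 3.55%

Let x = [H⁺]. Ka = x²/(C - x) ⇒ x² + (4.50e-04)x - (4.50e-04)(0.345) = 0. x = 1.2237e-02. Percent = (1.2237e-02/0.345) × 100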